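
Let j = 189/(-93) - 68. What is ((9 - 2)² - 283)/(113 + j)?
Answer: -403/74 ≈ -5.4459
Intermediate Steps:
j = -2171/31 (j = 189*(-1/93) - 68 = -63/31 - 68 = -2171/31 ≈ -70.032)
((9 - 2)² - 283)/(113 + j) = ((9 - 2)² - 283)/(113 - 2171/31) = (7² - 283)/(1332/31) = (49 - 283)*(31/1332) = -234*31/1332 = -403/74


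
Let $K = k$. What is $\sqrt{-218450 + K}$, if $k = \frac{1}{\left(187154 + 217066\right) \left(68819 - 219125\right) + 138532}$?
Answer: $\frac{i \sqrt{201594327368617797354042397}}{30378276394} \approx 467.39 i$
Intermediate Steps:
$k = - \frac{1}{60756552788}$ ($k = \frac{1}{404220 \left(-150306\right) + 138532} = \frac{1}{-60756691320 + 138532} = \frac{1}{-60756552788} = - \frac{1}{60756552788} \approx -1.6459 \cdot 10^{-11}$)
$K = - \frac{1}{60756552788} \approx -1.6459 \cdot 10^{-11}$
$\sqrt{-218450 + K} = \sqrt{-218450 - \frac{1}{60756552788}} = \sqrt{- \frac{13272268956538601}{60756552788}} = \frac{i \sqrt{201594327368617797354042397}}{30378276394}$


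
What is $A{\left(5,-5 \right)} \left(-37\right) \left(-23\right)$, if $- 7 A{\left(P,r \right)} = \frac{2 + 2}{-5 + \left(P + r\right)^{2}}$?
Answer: $\frac{3404}{35} \approx 97.257$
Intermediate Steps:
$A{\left(P,r \right)} = - \frac{4}{7 \left(-5 + \left(P + r\right)^{2}\right)}$ ($A{\left(P,r \right)} = - \frac{\left(2 + 2\right) \frac{1}{-5 + \left(P + r\right)^{2}}}{7} = - \frac{4 \frac{1}{-5 + \left(P + r\right)^{2}}}{7} = - \frac{4}{7 \left(-5 + \left(P + r\right)^{2}\right)}$)
$A{\left(5,-5 \right)} \left(-37\right) \left(-23\right) = - \frac{4}{-35 + 7 \left(5 - 5\right)^{2}} \left(-37\right) \left(-23\right) = - \frac{4}{-35 + 7 \cdot 0^{2}} \left(-37\right) \left(-23\right) = - \frac{4}{-35 + 7 \cdot 0} \left(-37\right) \left(-23\right) = - \frac{4}{-35 + 0} \left(-37\right) \left(-23\right) = - \frac{4}{-35} \left(-37\right) \left(-23\right) = \left(-4\right) \left(- \frac{1}{35}\right) \left(-37\right) \left(-23\right) = \frac{4}{35} \left(-37\right) \left(-23\right) = \left(- \frac{148}{35}\right) \left(-23\right) = \frac{3404}{35}$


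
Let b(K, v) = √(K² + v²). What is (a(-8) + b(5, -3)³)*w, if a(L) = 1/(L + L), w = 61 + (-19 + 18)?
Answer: -15/4 + 2040*√34 ≈ 11891.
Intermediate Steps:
w = 60 (w = 61 - 1 = 60)
a(L) = 1/(2*L)
(a(-8) + b(5, -3)³)*w = ((½)/(-8) + (√(5² + (-3)²))³)*60 = ((½)*(-⅛) + (√(25 + 9))³)*60 = (-1/16 + (√34)³)*60 = (-1/16 + 34*√34)*60 = -15/4 + 2040*√34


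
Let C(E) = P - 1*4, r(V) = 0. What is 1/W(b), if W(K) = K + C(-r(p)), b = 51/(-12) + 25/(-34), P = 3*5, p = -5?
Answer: 68/409 ≈ 0.16626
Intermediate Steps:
P = 15
b = -339/68 (b = 51*(-1/12) + 25*(-1/34) = -17/4 - 25/34 = -339/68 ≈ -4.9853)
C(E) = 11 (C(E) = 15 - 1*4 = 15 - 4 = 11)
W(K) = 11 + K (W(K) = K + 11 = 11 + K)
1/W(b) = 1/(11 - 339/68) = 1/(409/68) = 68/409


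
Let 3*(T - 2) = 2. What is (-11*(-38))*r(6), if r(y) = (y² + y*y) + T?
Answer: 93632/3 ≈ 31211.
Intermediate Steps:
T = 8/3 (T = 2 + (⅓)*2 = 2 + ⅔ = 8/3 ≈ 2.6667)
r(y) = 8/3 + 2*y² (r(y) = (y² + y*y) + 8/3 = (y² + y²) + 8/3 = 2*y² + 8/3 = 8/3 + 2*y²)
(-11*(-38))*r(6) = (-11*(-38))*(8/3 + 2*6²) = 418*(8/3 + 2*36) = 418*(8/3 + 72) = 418*(224/3) = 93632/3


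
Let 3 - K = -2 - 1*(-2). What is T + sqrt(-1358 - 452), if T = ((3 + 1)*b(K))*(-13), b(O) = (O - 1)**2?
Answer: -208 + I*sqrt(1810) ≈ -208.0 + 42.544*I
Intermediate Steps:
K = 3 (K = 3 - (-2 - 1*(-2)) = 3 - (-2 + 2) = 3 - 1*0 = 3 + 0 = 3)
b(O) = (-1 + O)**2
T = -208 (T = ((3 + 1)*(-1 + 3)**2)*(-13) = (4*2**2)*(-13) = (4*4)*(-13) = 16*(-13) = -208)
T + sqrt(-1358 - 452) = -208 + sqrt(-1358 - 452) = -208 + sqrt(-1810) = -208 + I*sqrt(1810)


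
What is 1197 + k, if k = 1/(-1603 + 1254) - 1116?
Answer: 28268/349 ≈ 80.997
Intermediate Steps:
k = -389485/349 (k = 1/(-349) - 1116 = -1/349 - 1116 = -389485/349 ≈ -1116.0)
1197 + k = 1197 - 389485/349 = 28268/349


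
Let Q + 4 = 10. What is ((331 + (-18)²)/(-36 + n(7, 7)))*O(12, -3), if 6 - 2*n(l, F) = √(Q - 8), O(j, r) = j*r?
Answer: 1556280/2179 - 23580*I*√2/2179 ≈ 714.22 - 15.304*I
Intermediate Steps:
Q = 6 (Q = -4 + 10 = 6)
n(l, F) = 3 - I*√2/2 (n(l, F) = 3 - √(6 - 8)/2 = 3 - I*√2/2)
((331 + (-18)²)/(-36 + n(7, 7)))*O(12, -3) = ((331 + (-18)²)/(-36 + (3 - I*√2/2)))*(12*(-3)) = ((331 + 324)/(-33 - I*√2/2))*(-36) = (655/(-33 - I*√2/2))*(-36) = -23580/(-33 - I*√2/2)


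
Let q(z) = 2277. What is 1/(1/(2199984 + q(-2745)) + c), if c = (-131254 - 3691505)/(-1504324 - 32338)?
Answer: 3384130792782/8418714594761 ≈ 0.40198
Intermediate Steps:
c = 3822759/1536662 (c = -3822759/(-1536662) = -3822759*(-1/1536662) = 3822759/1536662 ≈ 2.4877)
1/(1/(2199984 + q(-2745)) + c) = 1/(1/(2199984 + 2277) + 3822759/1536662) = 1/(1/2202261 + 3822759/1536662) = 1/(8418714594761/3384130792782) = 3384130792782/8418714594761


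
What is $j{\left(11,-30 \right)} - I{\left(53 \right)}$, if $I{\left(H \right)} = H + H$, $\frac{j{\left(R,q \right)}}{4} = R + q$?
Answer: $-182$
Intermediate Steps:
$j{\left(R,q \right)} = 4 R + 4 q$ ($j{\left(R,q \right)} = 4 \left(R + q\right) = 4 R + 4 q$)
$I{\left(H \right)} = 2 H$
$j{\left(11,-30 \right)} - I{\left(53 \right)} = \left(4 \cdot 11 + 4 \left(-30\right)\right) - 2 \cdot 53 = \left(44 - 120\right) - 106 = -76 - 106 = -182$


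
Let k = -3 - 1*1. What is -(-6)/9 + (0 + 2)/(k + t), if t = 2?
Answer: -1/3 ≈ -0.33333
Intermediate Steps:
k = -4 (k = -3 - 1 = -4)
-(-6)/9 + (0 + 2)/(k + t) = -(-6)/9 + (0 + 2)/(-4 + 2) = -(-6)/9 + 2/(-2) = -3*(-2/9) + 2*(-1/2) = 2/3 - 1 = -1/3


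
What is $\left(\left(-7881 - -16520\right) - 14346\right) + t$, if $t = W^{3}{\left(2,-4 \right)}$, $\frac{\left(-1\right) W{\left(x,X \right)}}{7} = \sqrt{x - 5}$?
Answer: $-5707 + 1029 i \sqrt{3} \approx -5707.0 + 1782.3 i$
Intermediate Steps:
$W{\left(x,X \right)} = - 7 \sqrt{-5 + x}$ ($W{\left(x,X \right)} = - 7 \sqrt{x - 5} = - 7 \sqrt{-5 + x}$)
$t = 1029 i \sqrt{3}$ ($t = \left(- 7 \sqrt{-5 + 2}\right)^{3} = \left(- 7 \sqrt{-3}\right)^{3} = \left(- 7 i \sqrt{3}\right)^{3} = 1029 i \sqrt{3} \approx 1782.3 i$)
$\left(\left(-7881 - -16520\right) - 14346\right) + t = \left(\left(-7881 - -16520\right) - 14346\right) + 1029 i \sqrt{3} = \left(\left(-7881 + 16520\right) - 14346\right) + 1029 i \sqrt{3} = \left(8639 - 14346\right) + 1029 i \sqrt{3} = -5707 + 1029 i \sqrt{3}$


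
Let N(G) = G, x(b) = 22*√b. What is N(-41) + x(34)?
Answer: -41 + 22*√34 ≈ 87.281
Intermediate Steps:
N(-41) + x(34) = -41 + 22*√34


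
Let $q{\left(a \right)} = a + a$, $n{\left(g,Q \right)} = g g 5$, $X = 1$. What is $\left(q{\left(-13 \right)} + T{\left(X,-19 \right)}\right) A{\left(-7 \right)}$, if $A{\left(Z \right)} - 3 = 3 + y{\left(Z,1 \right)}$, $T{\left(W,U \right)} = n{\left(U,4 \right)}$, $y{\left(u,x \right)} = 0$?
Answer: $10674$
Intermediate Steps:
$n{\left(g,Q \right)} = 5 g^{2}$ ($n{\left(g,Q \right)} = g^{2} \cdot 5 = 5 g^{2}$)
$T{\left(W,U \right)} = 5 U^{2}$
$A{\left(Z \right)} = 6$ ($A{\left(Z \right)} = 3 + \left(3 + 0\right) = 3 + 3 = 6$)
$q{\left(a \right)} = 2 a$
$\left(q{\left(-13 \right)} + T{\left(X,-19 \right)}\right) A{\left(-7 \right)} = \left(2 \left(-13\right) + 5 \left(-19\right)^{2}\right) 6 = \left(-26 + 5 \cdot 361\right) 6 = \left(-26 + 1805\right) 6 = 1779 \cdot 6 = 10674$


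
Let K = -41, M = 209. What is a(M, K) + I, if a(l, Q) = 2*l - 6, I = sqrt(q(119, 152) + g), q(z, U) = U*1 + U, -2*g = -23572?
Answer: 412 + sqrt(12090) ≈ 521.95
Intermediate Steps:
g = 11786 (g = -1/2*(-23572) = 11786)
q(z, U) = 2*U (q(z, U) = U + U = 2*U)
I = sqrt(12090) (I = sqrt(2*152 + 11786) = sqrt(304 + 11786) = sqrt(12090) ≈ 109.95)
a(l, Q) = -6 + 2*l
a(M, K) + I = (-6 + 2*209) + sqrt(12090) = (-6 + 418) + sqrt(12090) = 412 + sqrt(12090)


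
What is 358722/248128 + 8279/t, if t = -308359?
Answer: 54280452743/38256250976 ≈ 1.4189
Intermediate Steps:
358722/248128 + 8279/t = 358722/248128 + 8279/(-308359) = 358722*(1/248128) + 8279*(-1/308359) = 179361/124064 - 8279/308359 = 54280452743/38256250976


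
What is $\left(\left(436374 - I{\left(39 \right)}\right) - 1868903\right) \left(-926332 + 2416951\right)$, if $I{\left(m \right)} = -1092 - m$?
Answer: $-2133669055362$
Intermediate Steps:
$\left(\left(436374 - I{\left(39 \right)}\right) - 1868903\right) \left(-926332 + 2416951\right) = \left(\left(436374 - \left(-1092 - 39\right)\right) - 1868903\right) \left(-926332 + 2416951\right) = \left(\left(436374 - \left(-1092 - 39\right)\right) - 1868903\right) 1490619 = \left(\left(436374 - -1131\right) - 1868903\right) 1490619 = \left(\left(436374 + 1131\right) - 1868903\right) 1490619 = \left(437505 - 1868903\right) 1490619 = \left(-1431398\right) 1490619 = -2133669055362$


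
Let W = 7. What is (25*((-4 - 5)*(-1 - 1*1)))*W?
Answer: 3150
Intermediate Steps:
(25*((-4 - 5)*(-1 - 1*1)))*W = (25*((-4 - 5)*(-1 - 1*1)))*7 = (25*(-9*(-1 - 1)))*7 = (25*(-9*(-2)))*7 = (25*18)*7 = 450*7 = 3150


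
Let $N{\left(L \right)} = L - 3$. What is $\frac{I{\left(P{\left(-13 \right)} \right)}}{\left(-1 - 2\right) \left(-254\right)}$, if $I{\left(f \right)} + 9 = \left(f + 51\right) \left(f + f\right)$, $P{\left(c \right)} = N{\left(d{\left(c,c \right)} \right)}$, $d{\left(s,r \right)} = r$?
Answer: $- \frac{1129}{762} \approx -1.4816$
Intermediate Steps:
$N{\left(L \right)} = -3 + L$
$P{\left(c \right)} = -3 + c$
$I{\left(f \right)} = -9 + 2 f \left(51 + f\right)$ ($I{\left(f \right)} = -9 + \left(f + 51\right) \left(f + f\right) = -9 + \left(51 + f\right) 2 f = -9 + 2 f \left(51 + f\right)$)
$\frac{I{\left(P{\left(-13 \right)} \right)}}{\left(-1 - 2\right) \left(-254\right)} = \frac{-9 + 2 \left(-3 - 13\right)^{2} + 102 \left(-3 - 13\right)}{\left(-1 - 2\right) \left(-254\right)} = \frac{-9 + 2 \left(-16\right)^{2} + 102 \left(-16\right)}{\left(-1 - 2\right) \left(-254\right)} = \frac{-9 + 2 \cdot 256 - 1632}{\left(-3\right) \left(-254\right)} = \frac{-9 + 512 - 1632}{762} = \left(-1129\right) \frac{1}{762} = - \frac{1129}{762}$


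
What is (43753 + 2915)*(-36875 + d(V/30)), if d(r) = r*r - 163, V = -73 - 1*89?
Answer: -43178213628/25 ≈ -1.7271e+9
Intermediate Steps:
V = -162 (V = -73 - 89 = -162)
d(r) = -163 + r**2 (d(r) = r**2 - 163 = -163 + r**2)
(43753 + 2915)*(-36875 + d(V/30)) = (43753 + 2915)*(-36875 + (-163 + (-162/30)**2)) = 46668*(-36875 + (-163 + (-162*1/30)**2)) = 46668*(-36875 + (-163 + (-27/5)**2)) = 46668*(-36875 + (-163 + 729/25)) = 46668*(-36875 - 3346/25) = 46668*(-925221/25) = -43178213628/25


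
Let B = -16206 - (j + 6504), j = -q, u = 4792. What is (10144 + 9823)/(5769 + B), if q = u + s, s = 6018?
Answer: -19967/6131 ≈ -3.2567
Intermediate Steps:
q = 10810 (q = 4792 + 6018 = 10810)
j = -10810 (j = -1*10810 = -10810)
B = -11900 (B = -16206 - (-10810 + 6504) = -16206 - 1*(-4306) = -16206 + 4306 = -11900)
(10144 + 9823)/(5769 + B) = (10144 + 9823)/(5769 - 11900) = 19967/(-6131) = 19967*(-1/6131) = -19967/6131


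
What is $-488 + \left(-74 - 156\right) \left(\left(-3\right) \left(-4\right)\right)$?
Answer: $-3248$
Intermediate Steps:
$-488 + \left(-74 - 156\right) \left(\left(-3\right) \left(-4\right)\right) = -488 + \left(-74 - 156\right) 12 = -488 - 2760 = -3248$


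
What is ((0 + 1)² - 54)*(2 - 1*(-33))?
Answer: -1855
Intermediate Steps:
((0 + 1)² - 54)*(2 - 1*(-33)) = (1² - 54)*(2 + 33) = (1 - 54)*35 = -53*35 = -1855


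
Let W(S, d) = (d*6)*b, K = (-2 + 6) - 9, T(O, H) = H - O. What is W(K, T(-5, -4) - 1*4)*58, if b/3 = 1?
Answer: -3132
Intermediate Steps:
b = 3 (b = 3*1 = 3)
K = -5 (K = 4 - 9 = -5)
W(S, d) = 18*d (W(S, d) = (d*6)*3 = (6*d)*3 = 18*d)
W(K, T(-5, -4) - 1*4)*58 = (18*((-4 - 1*(-5)) - 1*4))*58 = (18*((-4 + 5) - 4))*58 = (18*(1 - 4))*58 = (18*(-3))*58 = -54*58 = -3132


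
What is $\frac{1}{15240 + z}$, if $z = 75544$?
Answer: $\frac{1}{90784} \approx 1.1015 \cdot 10^{-5}$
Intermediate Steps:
$\frac{1}{15240 + z} = \frac{1}{15240 + 75544} = \frac{1}{90784}$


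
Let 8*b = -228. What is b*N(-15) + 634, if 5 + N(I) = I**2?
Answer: -5636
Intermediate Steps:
b = -57/2 (b = (1/8)*(-228) = -57/2 ≈ -28.500)
N(I) = -5 + I**2
b*N(-15) + 634 = -57*(-5 + (-15)**2)/2 + 634 = -57*(-5 + 225)/2 + 634 = -57/2*220 + 634 = -6270 + 634 = -5636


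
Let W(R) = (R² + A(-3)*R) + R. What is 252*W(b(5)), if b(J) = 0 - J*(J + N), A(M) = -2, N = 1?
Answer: 234360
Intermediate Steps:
b(J) = -J*(1 + J) (b(J) = 0 - J*(J + 1) = 0 - J*(1 + J) = -J*(1 + J))
W(R) = R² - R (W(R) = (R² - 2*R) + R = R² - R)
252*W(b(5)) = 252*((-1*5*(1 + 5))*(-1 - 1*5*(1 + 5))) = 252*((-1*5*6)*(-1 - 1*5*6)) = 252*(-30*(-1 - 30)) = 252*(-30*(-31)) = 252*930 = 234360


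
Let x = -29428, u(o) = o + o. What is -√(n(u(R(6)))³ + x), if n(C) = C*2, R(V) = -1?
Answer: -2*I*√7373 ≈ -171.73*I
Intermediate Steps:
u(o) = 2*o
n(C) = 2*C
-√(n(u(R(6)))³ + x) = -√((2*(2*(-1)))³ - 29428) = -√((2*(-2))³ - 29428) = -√((-4)³ - 29428) = -√(-64 - 29428) = -√(-29492) = -2*I*√7373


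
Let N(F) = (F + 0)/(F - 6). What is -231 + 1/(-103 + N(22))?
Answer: -187811/813 ≈ -231.01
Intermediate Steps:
N(F) = F/(-6 + F)
-231 + 1/(-103 + N(22)) = -231 + 1/(-103 + 22/(-6 + 22)) = -231 + 1/(-103 + 22/16) = -231 + 1/(-103 + 22*(1/16)) = -231 + 1/(-103 + 11/8) = -231 + 1/(-813/8) = -231 - 8/813 = -187811/813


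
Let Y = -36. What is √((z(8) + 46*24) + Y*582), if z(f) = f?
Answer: 8*I*√310 ≈ 140.85*I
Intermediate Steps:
√((z(8) + 46*24) + Y*582) = √((8 + 46*24) - 36*582) = √((8 + 1104) - 20952) = √(1112 - 20952) = √(-19840) = 8*I*√310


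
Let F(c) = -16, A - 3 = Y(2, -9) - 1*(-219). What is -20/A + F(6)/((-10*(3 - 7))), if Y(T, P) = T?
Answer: -137/280 ≈ -0.48929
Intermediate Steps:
A = 224 (A = 3 + (2 - 1*(-219)) = 3 + (2 + 219) = 3 + 221 = 224)
-20/A + F(6)/((-10*(3 - 7))) = -20/224 - 16*(-1/(10*(3 - 7))) = -20*1/224 - 16/((-10*(-4))) = -5/56 - 16/40 = -5/56 - 16*1/40 = -5/56 - 2/5 = -137/280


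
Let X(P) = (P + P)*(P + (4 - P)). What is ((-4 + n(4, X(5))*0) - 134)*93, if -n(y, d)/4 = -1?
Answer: -12834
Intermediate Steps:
X(P) = 8*P (X(P) = (2*P)*4 = 8*P)
n(y, d) = 4 (n(y, d) = -4*(-1) = 4)
((-4 + n(4, X(5))*0) - 134)*93 = ((-4 + 4*0) - 134)*93 = ((-4 + 0) - 134)*93 = (-4 - 134)*93 = -138*93 = -12834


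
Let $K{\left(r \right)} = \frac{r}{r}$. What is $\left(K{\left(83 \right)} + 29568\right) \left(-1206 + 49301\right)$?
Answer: $1422121055$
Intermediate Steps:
$K{\left(r \right)} = 1$
$\left(K{\left(83 \right)} + 29568\right) \left(-1206 + 49301\right) = \left(1 + 29568\right) \left(-1206 + 49301\right) = 29569 \cdot 48095 = 1422121055$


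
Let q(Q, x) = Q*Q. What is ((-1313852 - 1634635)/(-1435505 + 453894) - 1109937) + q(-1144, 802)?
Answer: 195146233676/981611 ≈ 1.9880e+5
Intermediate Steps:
q(Q, x) = Q²
((-1313852 - 1634635)/(-1435505 + 453894) - 1109937) + q(-1144, 802) = ((-1313852 - 1634635)/(-1435505 + 453894) - 1109937) + (-1144)² = (-2948487/(-981611) - 1109937) + 1308736 = (-2948487*(-1/981611) - 1109937) + 1308736 = (2948487/981611 - 1109937) + 1308736 = -1089523420020/981611 + 1308736 = 195146233676/981611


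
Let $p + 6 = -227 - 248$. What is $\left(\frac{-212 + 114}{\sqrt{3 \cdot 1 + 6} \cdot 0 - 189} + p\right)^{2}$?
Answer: $\frac{168298729}{729} \approx 2.3086 \cdot 10^{5}$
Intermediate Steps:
$p = -481$ ($p = -6 - 475 = -481$)
$\left(\frac{-212 + 114}{\sqrt{3 \cdot 1 + 6} \cdot 0 - 189} + p\right)^{2} = \left(\frac{-212 + 114}{\sqrt{3 \cdot 1 + 6} \cdot 0 - 189} - 481\right)^{2} = \left(- \frac{98}{\sqrt{3 + 6} \cdot 0 - 189} - 481\right)^{2} = \left(- \frac{98}{\sqrt{9} \cdot 0 - 189} - 481\right)^{2} = \left(- \frac{98}{3 \cdot 0 - 189} - 481\right)^{2} = \left(- \frac{98}{0 - 189} - 481\right)^{2} = \left(- \frac{98}{-189} - 481\right)^{2} = \left(\left(-98\right) \left(- \frac{1}{189}\right) - 481\right)^{2} = \left(\frac{14}{27} - 481\right)^{2} = \left(- \frac{12973}{27}\right)^{2} = \frac{168298729}{729}$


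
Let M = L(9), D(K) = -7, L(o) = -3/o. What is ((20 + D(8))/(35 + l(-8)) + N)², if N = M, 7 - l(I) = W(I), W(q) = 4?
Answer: 1/12996 ≈ 7.6947e-5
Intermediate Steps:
l(I) = 3 (l(I) = 7 - 1*4 = 7 - 4 = 3)
M = -⅓ (M = -3/9 = -3*⅑ = -⅓ ≈ -0.33333)
N = -⅓ ≈ -0.33333
((20 + D(8))/(35 + l(-8)) + N)² = ((20 - 7)/(35 + 3) - ⅓)² = (13/38 - ⅓)² = (1/114)² = 1/12996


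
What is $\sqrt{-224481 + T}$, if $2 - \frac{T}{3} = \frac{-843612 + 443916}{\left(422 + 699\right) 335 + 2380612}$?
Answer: $\frac{i \sqrt{1705186527599286339}}{2756147} \approx 473.79 i$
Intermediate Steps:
$T = \frac{17735970}{2756147}$ ($T = 6 - 3 \frac{-843612 + 443916}{\left(422 + 699\right) 335 + 2380612} = 6 - 3 \left(- \frac{399696}{1121 \cdot 335 + 2380612}\right) = 6 - 3 \left(- \frac{399696}{375535 + 2380612}\right) = 6 - 3 \left(- \frac{399696}{2756147}\right) = 6 - 3 \left(\left(-399696\right) \frac{1}{2756147}\right) = 6 - - \frac{1199088}{2756147} = 6 + \frac{1199088}{2756147} = \frac{17735970}{2756147} \approx 6.4351$)
$\sqrt{-224481 + T} = \sqrt{-224481 + \frac{17735970}{2756147}} = \sqrt{- \frac{618684898737}{2756147}} = \frac{i \sqrt{1705186527599286339}}{2756147}$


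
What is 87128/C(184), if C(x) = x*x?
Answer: 10891/4232 ≈ 2.5735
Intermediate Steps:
C(x) = x²
87128/C(184) = 87128/(184²) = 87128/33856 = 87128*(1/33856) = 10891/4232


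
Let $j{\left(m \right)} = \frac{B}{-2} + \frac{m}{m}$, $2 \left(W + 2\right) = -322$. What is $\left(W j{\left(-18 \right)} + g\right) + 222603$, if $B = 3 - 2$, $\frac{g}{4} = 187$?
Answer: $\frac{446539}{2} \approx 2.2327 \cdot 10^{5}$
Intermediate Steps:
$g = 748$ ($g = 4 \cdot 187 = 748$)
$W = -163$ ($W = -2 + \frac{1}{2} \left(-322\right) = -2 - 161 = -163$)
$B = 1$ ($B = 3 - 2 = 1$)
$j{\left(m \right)} = \frac{1}{2}$ ($j{\left(m \right)} = 1 \frac{1}{-2} + \frac{m}{m} = 1 \left(- \frac{1}{2}\right) + 1 = - \frac{1}{2} + 1 = \frac{1}{2}$)
$\left(W j{\left(-18 \right)} + g\right) + 222603 = \left(\left(-163\right) \frac{1}{2} + 748\right) + 222603 = \left(- \frac{163}{2} + 748\right) + 222603 = \frac{1333}{2} + 222603 = \frac{446539}{2}$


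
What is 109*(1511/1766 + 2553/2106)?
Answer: 69857773/309933 ≈ 225.40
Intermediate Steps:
109*(1511/1766 + 2553/2106) = 109*(1511*(1/1766) + 2553*(1/2106)) = 109*(1511/1766 + 851/702) = 109*(640897/309933) = 69857773/309933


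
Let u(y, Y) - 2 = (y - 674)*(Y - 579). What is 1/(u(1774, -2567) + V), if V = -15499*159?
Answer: -1/5924939 ≈ -1.6878e-7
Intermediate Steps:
u(y, Y) = 2 + (-674 + y)*(-579 + Y) (u(y, Y) = 2 + (y - 674)*(Y - 579) = 2 + (-674 + y)*(-579 + Y))
V = -2464341
1/(u(1774, -2567) + V) = 1/((390248 - 674*(-2567) - 579*1774 - 2567*1774) - 2464341) = 1/((390248 + 1730158 - 1027146 - 4553858) - 2464341) = 1/(-3460598 - 2464341) = 1/(-5924939) = -1/5924939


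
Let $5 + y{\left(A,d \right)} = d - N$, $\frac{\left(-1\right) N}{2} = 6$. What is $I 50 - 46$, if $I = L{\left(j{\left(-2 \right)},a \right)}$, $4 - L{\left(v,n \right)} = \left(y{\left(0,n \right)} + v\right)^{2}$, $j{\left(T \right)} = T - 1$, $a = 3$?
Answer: $-2296$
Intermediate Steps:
$N = -12$ ($N = \left(-2\right) 6 = -12$)
$y{\left(A,d \right)} = 7 + d$ ($y{\left(A,d \right)} = -5 + \left(d - -12\right) = -5 + \left(d + 12\right) = -5 + \left(12 + d\right) = 7 + d$)
$j{\left(T \right)} = -1 + T$
$L{\left(v,n \right)} = 4 - \left(7 + n + v\right)^{2}$ ($L{\left(v,n \right)} = 4 - \left(\left(7 + n\right) + v\right)^{2} = 4 - \left(7 + n + v\right)^{2}$)
$I = -45$ ($I = 4 - \left(7 + 3 - 3\right)^{2} = 4 - 7^{2} = 4 - 49 = -45$)
$I 50 - 46 = \left(-45\right) 50 - 46 = -2250 - 46 = -2296$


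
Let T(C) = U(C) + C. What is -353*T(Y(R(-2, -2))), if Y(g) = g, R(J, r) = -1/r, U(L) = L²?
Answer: -1059/4 ≈ -264.75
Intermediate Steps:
T(C) = C + C² (T(C) = C² + C = C + C²)
-353*T(Y(R(-2, -2))) = -353*(-1/(-2))*(1 - 1/(-2)) = -353*(-1*(-½))*(1 - 1*(-½)) = -353*(1 + ½)/2 = -353*3/(2*2) = -353*¾ = -1059/4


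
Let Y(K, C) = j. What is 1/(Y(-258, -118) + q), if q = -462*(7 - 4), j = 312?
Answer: -1/1074 ≈ -0.00093110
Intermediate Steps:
Y(K, C) = 312
q = -1386 (q = -462*3 = -42*33 = -1386)
1/(Y(-258, -118) + q) = 1/(312 - 1386) = 1/(-1074) = -1/1074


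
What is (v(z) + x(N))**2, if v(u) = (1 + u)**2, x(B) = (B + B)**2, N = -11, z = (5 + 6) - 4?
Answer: 300304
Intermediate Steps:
z = 7 (z = 11 - 4 = 7)
x(B) = 4*B**2 (x(B) = (2*B)**2 = 4*B**2)
(v(z) + x(N))**2 = ((1 + 7)**2 + 4*(-11)**2)**2 = (8**2 + 4*121)**2 = (64 + 484)**2 = 548**2 = 300304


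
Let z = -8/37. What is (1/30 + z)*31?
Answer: -6293/1110 ≈ -5.6694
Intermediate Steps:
z = -8/37 (z = -8*1/37 = -8/37 ≈ -0.21622)
(1/30 + z)*31 = (1/30 - 8/37)*31 = -203/1110*31 = -6293/1110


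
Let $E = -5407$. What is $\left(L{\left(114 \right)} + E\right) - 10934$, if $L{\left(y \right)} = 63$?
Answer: $-16278$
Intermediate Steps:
$\left(L{\left(114 \right)} + E\right) - 10934 = \left(63 - 5407\right) - 10934 = -5344 - 10934 = -16278$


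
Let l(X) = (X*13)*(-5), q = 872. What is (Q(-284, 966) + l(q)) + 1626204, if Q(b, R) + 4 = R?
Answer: 1570486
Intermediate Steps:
Q(b, R) = -4 + R
l(X) = -65*X (l(X) = (13*X)*(-5) = -65*X)
(Q(-284, 966) + l(q)) + 1626204 = ((-4 + 966) - 65*872) + 1626204 = (962 - 56680) + 1626204 = -55718 + 1626204 = 1570486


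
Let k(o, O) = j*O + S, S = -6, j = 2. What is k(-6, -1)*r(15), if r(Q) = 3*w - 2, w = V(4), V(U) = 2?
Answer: -32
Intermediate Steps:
w = 2
k(o, O) = -6 + 2*O (k(o, O) = 2*O - 6 = -6 + 2*O)
r(Q) = 4 (r(Q) = 3*2 - 2 = 6 - 2 = 4)
k(-6, -1)*r(15) = (-6 + 2*(-1))*4 = (-6 - 2)*4 = -8*4 = -32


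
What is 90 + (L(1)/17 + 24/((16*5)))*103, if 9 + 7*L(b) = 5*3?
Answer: 150051/1190 ≈ 126.09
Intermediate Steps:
L(b) = 6/7 (L(b) = -9/7 + (5*3)/7 = -9/7 + (⅐)*15 = -9/7 + 15/7 = 6/7)
90 + (L(1)/17 + 24/((16*5)))*103 = 90 + ((6/7)/17 + 24/((16*5)))*103 = 90 + ((6/7)*(1/17) + 24/80)*103 = 90 + (6/119 + 24*(1/80))*103 = 90 + (6/119 + 3/10)*103 = 90 + (417/1190)*103 = 90 + 42951/1190 = 150051/1190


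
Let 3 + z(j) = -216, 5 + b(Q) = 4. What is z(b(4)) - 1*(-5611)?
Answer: 5392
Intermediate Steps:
b(Q) = -1 (b(Q) = -5 + 4 = -1)
z(j) = -219 (z(j) = -3 - 216 = -219)
z(b(4)) - 1*(-5611) = -219 - 1*(-5611) = -219 + 5611 = 5392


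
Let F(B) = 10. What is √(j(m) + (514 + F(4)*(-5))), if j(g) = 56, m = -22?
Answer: 2*√130 ≈ 22.803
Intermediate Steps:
√(j(m) + (514 + F(4)*(-5))) = √(56 + (514 + 10*(-5))) = √(56 + (514 - 50)) = √(56 + 464) = √520 = 2*√130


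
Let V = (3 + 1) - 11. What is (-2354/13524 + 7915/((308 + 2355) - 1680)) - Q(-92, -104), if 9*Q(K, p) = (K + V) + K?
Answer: 580287979/19941138 ≈ 29.100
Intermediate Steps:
V = -7 (V = 4 - 11 = -7)
Q(K, p) = -7/9 + 2*K/9 (Q(K, p) = ((K - 7) + K)/9 = ((-7 + K) + K)/9 = (-7 + 2*K)/9 = -7/9 + 2*K/9)
(-2354/13524 + 7915/((308 + 2355) - 1680)) - Q(-92, -104) = (-2354/13524 + 7915/((308 + 2355) - 1680)) - (-7/9 + (2/9)*(-92)) = (-2354*1/13524 + 7915/(2663 - 1680)) - (-7/9 - 184/9) = (-1177/6762 + 7915/983) - 1*(-191/9) = (-1177/6762 + 7915*(1/983)) + 191/9 = (-1177/6762 + 7915/983) + 191/9 = 52364239/6647046 + 191/9 = 580287979/19941138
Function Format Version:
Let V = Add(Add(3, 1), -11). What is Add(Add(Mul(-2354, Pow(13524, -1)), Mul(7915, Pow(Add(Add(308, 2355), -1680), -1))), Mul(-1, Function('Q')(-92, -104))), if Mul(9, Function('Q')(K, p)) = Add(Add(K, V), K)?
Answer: Rational(580287979, 19941138) ≈ 29.100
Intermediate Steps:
V = -7 (V = Add(4, -11) = -7)
Function('Q')(K, p) = Add(Rational(-7, 9), Mul(Rational(2, 9), K)) (Function('Q')(K, p) = Mul(Rational(1, 9), Add(Add(K, -7), K)) = Mul(Rational(1, 9), Add(Add(-7, K), K)) = Mul(Rational(1, 9), Add(-7, Mul(2, K))) = Add(Rational(-7, 9), Mul(Rational(2, 9), K)))
Add(Add(Mul(-2354, Pow(13524, -1)), Mul(7915, Pow(Add(Add(308, 2355), -1680), -1))), Mul(-1, Function('Q')(-92, -104))) = Add(Add(Mul(-2354, Pow(13524, -1)), Mul(7915, Pow(Add(Add(308, 2355), -1680), -1))), Mul(-1, Add(Rational(-7, 9), Mul(Rational(2, 9), -92)))) = Add(Add(Mul(-2354, Rational(1, 13524)), Mul(7915, Pow(Add(2663, -1680), -1))), Mul(-1, Add(Rational(-7, 9), Rational(-184, 9)))) = Add(Add(Rational(-1177, 6762), Mul(7915, Pow(983, -1))), Mul(-1, Rational(-191, 9))) = Add(Add(Rational(-1177, 6762), Mul(7915, Rational(1, 983))), Rational(191, 9)) = Add(Add(Rational(-1177, 6762), Rational(7915, 983)), Rational(191, 9)) = Add(Rational(52364239, 6647046), Rational(191, 9)) = Rational(580287979, 19941138)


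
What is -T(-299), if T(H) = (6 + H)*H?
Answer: -87607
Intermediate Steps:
T(H) = H*(6 + H)
-T(-299) = -(-299)*(6 - 299) = -(-299)*(-293) = -1*87607 = -87607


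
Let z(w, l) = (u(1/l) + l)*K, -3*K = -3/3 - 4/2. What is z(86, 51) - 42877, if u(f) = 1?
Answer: -42825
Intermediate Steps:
K = 1 (K = -(-3/3 - 4/2)/3 = -(-3*⅓ - 4*½)/3 = -(-1 - 2)/3 = -⅓*(-3) = 1)
z(w, l) = 1 + l (z(w, l) = (1 + l)*1 = 1 + l)
z(86, 51) - 42877 = (1 + 51) - 42877 = 52 - 42877 = -42825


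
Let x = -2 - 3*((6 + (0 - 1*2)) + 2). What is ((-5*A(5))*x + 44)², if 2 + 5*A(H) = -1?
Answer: 256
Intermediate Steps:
A(H) = -⅗ (A(H) = -⅖ + (⅕)*(-1) = -⅖ - ⅕ = -⅗)
x = -20 (x = -2 - 3*((6 + (0 - 2)) + 2) = -2 - 3*((6 - 2) + 2) = -2 - 3*(4 + 2) = -2 - 3*6 = -2 - 18 = -20)
((-5*A(5))*x + 44)² = (-5*(-⅗)*(-20) + 44)² = (3*(-20) + 44)² = (-60 + 44)² = (-16)² = 256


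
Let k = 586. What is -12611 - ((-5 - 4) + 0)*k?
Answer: -7337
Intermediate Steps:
-12611 - ((-5 - 4) + 0)*k = -12611 - ((-5 - 4) + 0)*586 = -12611 - (-9 + 0)*586 = -12611 - (-9)*586 = -12611 - 1*(-5274) = -12611 + 5274 = -7337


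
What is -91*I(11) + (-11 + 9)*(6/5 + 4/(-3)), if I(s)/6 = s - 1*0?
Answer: -90086/15 ≈ -6005.7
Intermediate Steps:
I(s) = 6*s (I(s) = 6*(s - 1*0) = 6*(s + 0) = 6*s)
-91*I(11) + (-11 + 9)*(6/5 + 4/(-3)) = -546*11 + (-11 + 9)*(6/5 + 4/(-3)) = -91*66 - 2*(6*(⅕) + 4*(-⅓)) = -6006 - 2*(6/5 - 4/3) = -6006 - 2*(-2/15) = -6006 + 4/15 = -90086/15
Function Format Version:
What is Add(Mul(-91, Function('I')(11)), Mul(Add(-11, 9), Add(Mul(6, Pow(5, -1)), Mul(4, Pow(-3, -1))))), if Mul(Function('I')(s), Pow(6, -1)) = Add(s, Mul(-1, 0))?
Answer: Rational(-90086, 15) ≈ -6005.7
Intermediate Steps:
Function('I')(s) = Mul(6, s) (Function('I')(s) = Mul(6, Add(s, Mul(-1, 0))) = Mul(6, Add(s, 0)) = Mul(6, s))
Add(Mul(-91, Function('I')(11)), Mul(Add(-11, 9), Add(Mul(6, Pow(5, -1)), Mul(4, Pow(-3, -1))))) = Add(Mul(-91, Mul(6, 11)), Mul(Add(-11, 9), Add(Mul(6, Pow(5, -1)), Mul(4, Pow(-3, -1))))) = Add(Mul(-91, 66), Mul(-2, Add(Mul(6, Rational(1, 5)), Mul(4, Rational(-1, 3))))) = Add(-6006, Mul(-2, Add(Rational(6, 5), Rational(-4, 3)))) = Add(-6006, Mul(-2, Rational(-2, 15))) = Add(-6006, Rational(4, 15)) = Rational(-90086, 15)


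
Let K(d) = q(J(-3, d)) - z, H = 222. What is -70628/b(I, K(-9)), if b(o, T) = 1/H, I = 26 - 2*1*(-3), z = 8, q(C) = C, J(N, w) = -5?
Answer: -15679416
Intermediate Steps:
K(d) = -13 (K(d) = -5 - 1*8 = -5 - 8 = -13)
I = 32 (I = 26 - 2*(-3) = 26 - 1*(-6) = 26 + 6 = 32)
b(o, T) = 1/222
-70628/b(I, K(-9)) = -70628/1/222 = -70628*222 = -15679416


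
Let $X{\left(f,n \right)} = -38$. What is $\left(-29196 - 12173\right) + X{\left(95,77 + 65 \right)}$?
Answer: $-41407$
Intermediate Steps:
$\left(-29196 - 12173\right) + X{\left(95,77 + 65 \right)} = \left(-29196 - 12173\right) - 38 = -41369 - 38 = -41407$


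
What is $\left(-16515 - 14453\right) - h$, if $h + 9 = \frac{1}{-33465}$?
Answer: $- \frac{1036042934}{33465} \approx -30959.0$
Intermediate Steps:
$h = - \frac{301186}{33465}$ ($h = -9 + \frac{1}{-33465} = -9 - \frac{1}{33465} = - \frac{301186}{33465} \approx -9.0$)
$\left(-16515 - 14453\right) - h = \left(-16515 - 14453\right) - - \frac{301186}{33465} = \left(-16515 - 14453\right) + \frac{301186}{33465} = -30968 + \frac{301186}{33465} = - \frac{1036042934}{33465}$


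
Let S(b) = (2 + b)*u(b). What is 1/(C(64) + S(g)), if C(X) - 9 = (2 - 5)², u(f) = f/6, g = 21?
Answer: 2/197 ≈ 0.010152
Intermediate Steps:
u(f) = f/6 (u(f) = f*(⅙) = f/6)
C(X) = 18 (C(X) = 9 + (2 - 5)² = 9 + (-3)² = 9 + 9 = 18)
S(b) = b*(2 + b)/6 (S(b) = (2 + b)*(b/6) = b*(2 + b)/6)
1/(C(64) + S(g)) = 1/(18 + (⅙)*21*(2 + 21)) = 1/(18 + (⅙)*21*23) = 1/(18 + 161/2) = 1/(197/2) = 2/197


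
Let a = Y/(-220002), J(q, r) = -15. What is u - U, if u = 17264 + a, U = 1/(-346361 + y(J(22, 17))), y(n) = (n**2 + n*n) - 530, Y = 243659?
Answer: 1315738181947231/76217712882 ≈ 17263.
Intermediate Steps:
y(n) = -530 + 2*n**2 (y(n) = (n**2 + n**2) - 530 = 2*n**2 - 530 = -530 + 2*n**2)
a = -243659/220002 (a = 243659/(-220002) = 243659*(-1/220002) = -243659/220002 ≈ -1.1075)
U = -1/346441 (U = 1/(-346361 + (-530 + 2*(-15)**2)) = 1/(-346361 + (-530 + 2*225)) = 1/(-346361 + (-530 + 450)) = 1/(-346361 - 80) = 1/(-346441) = -1/346441 ≈ -2.8865e-6)
u = 3797870869/220002 (u = 17264 - 243659/220002 = 3797870869/220002 ≈ 17263.)
u - U = 3797870869/220002 - 1*(-1/346441) = 3797870869/220002 + 1/346441 = 1315738181947231/76217712882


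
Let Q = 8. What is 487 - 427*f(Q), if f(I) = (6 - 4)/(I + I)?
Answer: 3469/8 ≈ 433.63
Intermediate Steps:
f(I) = 1/I (f(I) = 2/((2*I)) = 2*(1/(2*I)) = 1/I)
487 - 427*f(Q) = 487 - 427/8 = 3469/8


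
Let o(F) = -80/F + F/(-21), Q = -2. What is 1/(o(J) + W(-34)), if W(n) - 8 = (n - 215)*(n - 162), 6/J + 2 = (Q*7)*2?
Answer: 105/5167261 ≈ 2.0320e-5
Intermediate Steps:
J = -⅕ (J = 6/(-2 - 2*7*2) = 6/(-2 - 14*2) = 6/(-2 - 28) = 6/(-30) = 6*(-1/30) = -⅕ ≈ -0.20000)
o(F) = -80/F - F/21 (o(F) = -80/F + F*(-1/21) = -80/F - F/21)
W(n) = 8 + (-215 + n)*(-162 + n) (W(n) = 8 + (n - 215)*(n - 162) = 8 + (-215 + n)*(-162 + n))
1/(o(J) + W(-34)) = 1/((-80/(-⅕) - 1/21*(-⅕)) + (34838 + (-34)² - 377*(-34))) = 1/((-80*(-5) + 1/105) + (34838 + 1156 + 12818)) = 1/((400 + 1/105) + 48812) = 1/(42001/105 + 48812) = 1/(5167261/105) = 105/5167261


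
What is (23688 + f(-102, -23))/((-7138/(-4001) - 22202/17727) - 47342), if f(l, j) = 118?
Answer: -844228928481/1678864031255 ≈ -0.50286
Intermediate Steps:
(23688 + f(-102, -23))/((-7138/(-4001) - 22202/17727) - 47342) = (23688 + 118)/((-7138/(-4001) - 22202/17727) - 47342) = 23806/((-7138*(-1/4001) - 22202*1/17727) - 47342) = 23806/((7138/4001 - 22202/17727) - 47342) = 23806/(37705124/70925727 - 47342) = 23806/(-3357728062510/70925727) = 23806*(-70925727/3357728062510) = -844228928481/1678864031255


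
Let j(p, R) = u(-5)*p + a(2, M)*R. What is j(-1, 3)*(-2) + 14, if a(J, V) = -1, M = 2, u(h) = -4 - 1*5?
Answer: 2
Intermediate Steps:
u(h) = -9 (u(h) = -4 - 5 = -9)
j(p, R) = -R - 9*p (j(p, R) = -9*p - R = -R - 9*p)
j(-1, 3)*(-2) + 14 = (-1*3 - 9*(-1))*(-2) + 14 = (-3 + 9)*(-2) + 14 = 6*(-2) + 14 = -12 + 14 = 2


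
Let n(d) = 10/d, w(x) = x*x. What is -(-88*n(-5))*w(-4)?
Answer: -2816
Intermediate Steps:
w(x) = x**2
-(-88*n(-5))*w(-4) = -(-880/(-5))*(-4)**2 = -(-880*(-1)/5)*16 = -(-88*(-2))*16 = -176*16 = -1*2816 = -2816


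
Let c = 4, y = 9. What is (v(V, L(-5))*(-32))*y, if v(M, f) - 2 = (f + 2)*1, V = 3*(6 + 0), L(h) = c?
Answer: -2304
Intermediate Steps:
L(h) = 4
V = 18 (V = 3*6 = 18)
v(M, f) = 4 + f (v(M, f) = 2 + (f + 2)*1 = 2 + (2 + f)*1 = 2 + (2 + f) = 4 + f)
(v(V, L(-5))*(-32))*y = ((4 + 4)*(-32))*9 = (8*(-32))*9 = -256*9 = -2304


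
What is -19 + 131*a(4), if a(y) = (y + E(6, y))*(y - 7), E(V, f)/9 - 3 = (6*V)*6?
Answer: -776194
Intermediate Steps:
E(V, f) = 27 + 324*V (E(V, f) = 27 + 9*((6*V)*6) = 27 + 9*(36*V) = 27 + 324*V)
a(y) = (-7 + y)*(1971 + y) (a(y) = (y + (27 + 324*6))*(y - 7) = (y + (27 + 1944))*(-7 + y) = (y + 1971)*(-7 + y) = (1971 + y)*(-7 + y) = (-7 + y)*(1971 + y))
-19 + 131*a(4) = -19 + 131*(-13797 + 4² + 1964*4) = -19 + 131*(-13797 + 16 + 7856) = -19 + 131*(-5925) = -19 - 776175 = -776194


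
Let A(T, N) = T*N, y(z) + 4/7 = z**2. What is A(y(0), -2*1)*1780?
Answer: 14240/7 ≈ 2034.3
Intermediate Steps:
y(z) = -4/7 + z**2
A(T, N) = N*T
A(y(0), -2*1)*1780 = ((-2*1)*(-4/7 + 0**2))*1780 = -2*(-4/7 + 0)*1780 = -2*(-4/7)*1780 = (8/7)*1780 = 14240/7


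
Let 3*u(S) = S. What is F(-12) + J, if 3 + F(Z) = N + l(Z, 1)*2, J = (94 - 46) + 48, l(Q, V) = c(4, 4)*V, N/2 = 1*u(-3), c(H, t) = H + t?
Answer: 107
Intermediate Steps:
u(S) = S/3
N = -2 (N = 2*(1*((⅓)*(-3))) = 2*(1*(-1)) = 2*(-1) = -2)
l(Q, V) = 8*V (l(Q, V) = (4 + 4)*V = 8*V)
J = 96 (J = 48 + 48 = 96)
F(Z) = 11 (F(Z) = -3 + (-2 + (8*1)*2) = -3 + (-2 + 8*2) = -3 + (-2 + 16) = -3 + 14 = 11)
F(-12) + J = 11 + 96 = 107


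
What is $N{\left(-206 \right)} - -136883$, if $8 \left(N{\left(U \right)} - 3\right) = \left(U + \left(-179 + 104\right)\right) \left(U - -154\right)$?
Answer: $\frac{277425}{2} \approx 1.3871 \cdot 10^{5}$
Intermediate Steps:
$N{\left(U \right)} = 3 + \frac{\left(-75 + U\right) \left(154 + U\right)}{8}$ ($N{\left(U \right)} = 3 + \frac{\left(U + \left(-179 + 104\right)\right) \left(U - -154\right)}{8} = 3 + \frac{\left(U - 75\right) \left(U + 154\right)}{8} = 3 + \frac{\left(-75 + U\right) \left(154 + U\right)}{8}$)
$N{\left(-206 \right)} - -136883 = \left(- \frac{5763}{4} + \frac{\left(-206\right)^{2}}{8} + \frac{79}{8} \left(-206\right)\right) - -136883 = \left(- \frac{5763}{4} + \frac{1}{8} \cdot 42436 - \frac{8137}{4}\right) + 136883 = \left(- \frac{5763}{4} + \frac{10609}{2} - \frac{8137}{4}\right) + 136883 = \frac{3659}{2} + 136883 = \frac{277425}{2}$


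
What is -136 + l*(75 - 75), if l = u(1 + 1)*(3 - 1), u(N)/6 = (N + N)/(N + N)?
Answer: -136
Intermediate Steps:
u(N) = 6 (u(N) = 6*((N + N)/(N + N)) = 6*((2*N)/((2*N))) = 6*((2*N)*(1/(2*N))) = 6*1 = 6)
l = 12 (l = 6*(3 - 1) = 6*2 = 12)
-136 + l*(75 - 75) = -136 + 12*(75 - 75) = -136 + 12*0 = -136 + 0 = -136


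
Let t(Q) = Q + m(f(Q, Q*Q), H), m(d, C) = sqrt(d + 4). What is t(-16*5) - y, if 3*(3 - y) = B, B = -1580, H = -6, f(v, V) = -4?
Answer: -1829/3 ≈ -609.67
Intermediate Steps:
y = 1589/3 (y = 3 - 1/3*(-1580) = 3 + 1580/3 = 1589/3 ≈ 529.67)
m(d, C) = sqrt(4 + d)
t(Q) = Q (t(Q) = Q + sqrt(4 - 4) = Q + sqrt(0) = Q + 0 = Q)
t(-16*5) - y = -16*5 - 1*1589/3 = -80 - 1589/3 = -1829/3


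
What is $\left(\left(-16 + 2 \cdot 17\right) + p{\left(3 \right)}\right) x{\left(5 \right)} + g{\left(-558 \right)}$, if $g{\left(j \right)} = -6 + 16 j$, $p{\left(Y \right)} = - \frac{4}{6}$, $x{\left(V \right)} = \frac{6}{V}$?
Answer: $- \frac{44566}{5} \approx -8913.2$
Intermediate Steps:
$p{\left(Y \right)} = - \frac{2}{3}$ ($p{\left(Y \right)} = \left(-4\right) \frac{1}{6} = - \frac{2}{3}$)
$\left(\left(-16 + 2 \cdot 17\right) + p{\left(3 \right)}\right) x{\left(5 \right)} + g{\left(-558 \right)} = \left(\left(-16 + 2 \cdot 17\right) - \frac{2}{3}\right) \frac{6}{5} + \left(-6 + 16 \left(-558\right)\right) = \left(\left(-16 + 34\right) - \frac{2}{3}\right) 6 \cdot \frac{1}{5} - 8934 = \left(18 - \frac{2}{3}\right) \frac{6}{5} - 8934 = \frac{52}{3} \cdot \frac{6}{5} - 8934 = \frac{104}{5} - 8934 = - \frac{44566}{5}$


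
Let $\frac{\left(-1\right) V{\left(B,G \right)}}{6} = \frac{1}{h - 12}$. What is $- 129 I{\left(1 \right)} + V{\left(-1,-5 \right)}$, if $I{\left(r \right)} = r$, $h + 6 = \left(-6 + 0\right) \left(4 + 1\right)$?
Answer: $- \frac{1031}{8} \approx -128.88$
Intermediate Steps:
$h = -36$ ($h = -6 + \left(-6 + 0\right) \left(4 + 1\right) = -6 - 30 = -36$)
$V{\left(B,G \right)} = \frac{1}{8}$ ($V{\left(B,G \right)} = - \frac{6}{-36 - 12} = - \frac{6}{-48} = \left(-6\right) \left(- \frac{1}{48}\right) = \frac{1}{8}$)
$- 129 I{\left(1 \right)} + V{\left(-1,-5 \right)} = \left(-129\right) 1 + \frac{1}{8} = -129 + \frac{1}{8} = - \frac{1031}{8}$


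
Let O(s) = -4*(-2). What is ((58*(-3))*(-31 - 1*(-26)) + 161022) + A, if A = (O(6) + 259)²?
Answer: 233181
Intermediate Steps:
O(s) = 8
A = 71289 (A = (8 + 259)² = 267² = 71289)
((58*(-3))*(-31 - 1*(-26)) + 161022) + A = ((58*(-3))*(-31 - 1*(-26)) + 161022) + 71289 = (-174*(-31 + 26) + 161022) + 71289 = (-174*(-5) + 161022) + 71289 = (870 + 161022) + 71289 = 161892 + 71289 = 233181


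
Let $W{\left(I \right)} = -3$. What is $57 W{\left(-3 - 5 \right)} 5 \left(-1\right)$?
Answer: $855$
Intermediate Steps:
$57 W{\left(-3 - 5 \right)} 5 \left(-1\right) = 57 \left(-3\right) 5 \left(-1\right) = 57 \left(\left(-15\right) \left(-1\right)\right) = 57 \cdot 15 = 855$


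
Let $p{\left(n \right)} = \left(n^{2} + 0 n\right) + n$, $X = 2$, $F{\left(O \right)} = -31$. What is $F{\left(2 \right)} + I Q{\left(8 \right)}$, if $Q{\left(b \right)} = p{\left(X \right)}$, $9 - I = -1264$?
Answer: $7607$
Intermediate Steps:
$I = 1273$ ($I = 9 - -1264 = 9 + 1264 = 1273$)
$p{\left(n \right)} = n + n^{2}$ ($p{\left(n \right)} = \left(n^{2} + 0\right) + n = n^{2} + n = n + n^{2}$)
$Q{\left(b \right)} = 6$ ($Q{\left(b \right)} = 2 \left(1 + 2\right) = 2 \cdot 3 = 6$)
$F{\left(2 \right)} + I Q{\left(8 \right)} = -31 + 1273 \cdot 6 = -31 + 7638 = 7607$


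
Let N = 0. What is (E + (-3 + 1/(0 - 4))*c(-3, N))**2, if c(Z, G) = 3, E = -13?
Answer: 8281/16 ≈ 517.56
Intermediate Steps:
(E + (-3 + 1/(0 - 4))*c(-3, N))**2 = (-13 + (-3 + 1/(0 - 4))*3)**2 = (-13 + (-3 + 1/(-4))*3)**2 = (-13 + (-3 - 1/4)*3)**2 = (-13 - 13/4*3)**2 = (-13 - 39/4)**2 = (-91/4)**2 = 8281/16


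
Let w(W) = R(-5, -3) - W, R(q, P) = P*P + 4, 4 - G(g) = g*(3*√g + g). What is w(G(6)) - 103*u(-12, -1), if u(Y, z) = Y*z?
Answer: -1191 + 18*√6 ≈ -1146.9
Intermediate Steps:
G(g) = 4 - g*(g + 3*√g) (G(g) = 4 - g*(3*√g + g) = 4 - g*(g + 3*√g))
R(q, P) = 4 + P² (R(q, P) = P² + 4 = 4 + P²)
w(W) = 13 - W (w(W) = (4 + (-3)²) - W = (4 + 9) - W = 13 - W)
w(G(6)) - 103*u(-12, -1) = (13 - (4 - 1*6² - 18*√6)) - (-1236)*(-1) = (13 - (4 - 1*36 - 18*√6)) - 103*12 = (13 - (4 - 36 - 18*√6)) - 1236 = (13 - (-32 - 18*√6)) - 1236 = (13 + (32 + 18*√6)) - 1236 = (45 + 18*√6) - 1236 = -1191 + 18*√6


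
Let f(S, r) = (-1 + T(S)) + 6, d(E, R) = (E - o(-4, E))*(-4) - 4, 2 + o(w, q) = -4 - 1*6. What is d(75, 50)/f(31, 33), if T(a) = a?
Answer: -88/9 ≈ -9.7778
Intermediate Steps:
o(w, q) = -12 (o(w, q) = -2 + (-4 - 1*6) = -2 + (-4 - 6) = -2 - 10 = -12)
d(E, R) = -52 - 4*E (d(E, R) = (E - 1*(-12))*(-4) - 4 = (E + 12)*(-4) - 4 = (12 + E)*(-4) - 4 = (-48 - 4*E) - 4 = -52 - 4*E)
f(S, r) = 5 + S (f(S, r) = (-1 + S) + 6 = 5 + S)
d(75, 50)/f(31, 33) = (-52 - 4*75)/(5 + 31) = (-52 - 300)/36 = -352*1/36 = -88/9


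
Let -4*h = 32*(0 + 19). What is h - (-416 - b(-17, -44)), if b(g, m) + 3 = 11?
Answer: 272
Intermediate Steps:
b(g, m) = 8 (b(g, m) = -3 + 11 = 8)
h = -152 (h = -8*(0 + 19) = -8*19 = -1/4*608 = -152)
h - (-416 - b(-17, -44)) = -152 - (-416 - 1*8) = -152 - (-416 - 8) = -152 - 1*(-424) = -152 + 424 = 272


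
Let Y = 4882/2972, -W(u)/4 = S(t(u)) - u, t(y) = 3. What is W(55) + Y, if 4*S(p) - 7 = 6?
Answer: 310043/1486 ≈ 208.64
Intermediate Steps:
S(p) = 13/4 (S(p) = 7/4 + (1/4)*6 = 7/4 + 3/2 = 13/4)
W(u) = -13 + 4*u (W(u) = -4*(13/4 - u) = -13 + 4*u)
Y = 2441/1486 (Y = 4882*(1/2972) = 2441/1486 ≈ 1.6427)
W(55) + Y = (-13 + 4*55) + 2441/1486 = (-13 + 220) + 2441/1486 = 207 + 2441/1486 = 310043/1486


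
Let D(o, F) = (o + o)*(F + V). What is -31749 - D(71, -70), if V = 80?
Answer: -33169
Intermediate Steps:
D(o, F) = 2*o*(80 + F) (D(o, F) = (o + o)*(F + 80) = (2*o)*(80 + F) = 2*o*(80 + F))
-31749 - D(71, -70) = -31749 - 2*71*(80 - 70) = -31749 - 2*71*10 = -31749 - 1*1420 = -31749 - 1420 = -33169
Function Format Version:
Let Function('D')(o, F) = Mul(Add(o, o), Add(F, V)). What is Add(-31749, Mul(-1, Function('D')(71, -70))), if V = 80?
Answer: -33169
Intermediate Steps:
Function('D')(o, F) = Mul(2, o, Add(80, F)) (Function('D')(o, F) = Mul(Add(o, o), Add(F, 80)) = Mul(Mul(2, o), Add(80, F)) = Mul(2, o, Add(80, F)))
Add(-31749, Mul(-1, Function('D')(71, -70))) = Add(-31749, Mul(-1, Mul(2, 71, Add(80, -70)))) = Add(-31749, Mul(-1, Mul(2, 71, 10))) = Add(-31749, Mul(-1, 1420)) = Add(-31749, -1420) = -33169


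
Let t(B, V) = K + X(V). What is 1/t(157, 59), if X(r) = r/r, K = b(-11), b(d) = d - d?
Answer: 1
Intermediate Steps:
b(d) = 0
K = 0
X(r) = 1
t(B, V) = 1 (t(B, V) = 0 + 1 = 1)
1/t(157, 59) = 1/1 = 1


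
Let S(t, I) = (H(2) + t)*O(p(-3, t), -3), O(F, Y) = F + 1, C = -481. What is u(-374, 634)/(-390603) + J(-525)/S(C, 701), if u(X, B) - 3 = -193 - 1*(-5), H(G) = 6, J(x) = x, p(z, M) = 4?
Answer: 8220238/37107285 ≈ 0.22153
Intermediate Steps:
O(F, Y) = 1 + F
S(t, I) = 30 + 5*t (S(t, I) = (6 + t)*(1 + 4) = (6 + t)*5 = 30 + 5*t)
u(X, B) = -185 (u(X, B) = 3 + (-193 - 1*(-5)) = 3 + (-193 + 5) = 3 - 188 = -185)
u(-374, 634)/(-390603) + J(-525)/S(C, 701) = -185/(-390603) - 525/(30 + 5*(-481)) = -185*(-1/390603) - 525/(30 - 2405) = 185/390603 - 525/(-2375) = 185/390603 - 525*(-1/2375) = 185/390603 + 21/95 = 8220238/37107285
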